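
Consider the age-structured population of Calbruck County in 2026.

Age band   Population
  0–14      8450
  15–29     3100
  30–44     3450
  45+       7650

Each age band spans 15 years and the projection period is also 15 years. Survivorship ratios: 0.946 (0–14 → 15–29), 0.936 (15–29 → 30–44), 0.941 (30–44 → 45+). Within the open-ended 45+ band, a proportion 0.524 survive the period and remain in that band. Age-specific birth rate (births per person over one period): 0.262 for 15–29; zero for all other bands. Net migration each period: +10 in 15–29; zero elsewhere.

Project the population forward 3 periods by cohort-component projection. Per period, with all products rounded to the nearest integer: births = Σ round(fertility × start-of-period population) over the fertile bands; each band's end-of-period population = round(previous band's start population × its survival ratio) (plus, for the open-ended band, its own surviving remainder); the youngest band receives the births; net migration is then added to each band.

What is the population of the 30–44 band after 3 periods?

(Bands numbered youngest = 1 to oldest = 4.)
— Period 1 —
Births: 3100 × 0.262 = 812
Band 2: 8450 × 0.946 = 7994
Band 3: 3100 × 0.936 = 2902
Band 4: 3450 × 0.941 + 7650 × 0.524 = 3246 + 4009 = 7255
Net migration: Band 2 + 10 → 8004
Giving 812 / 8004 / 2902 / 7255.
— Period 2 —
Births: 8004 × 0.262 = 2097
Band 2: 812 × 0.946 = 768
Band 3: 8004 × 0.936 = 7492
Band 4: 2902 × 0.941 + 7255 × 0.524 = 2731 + 3802 = 6533
Net migration: Band 2 + 10 → 778
Giving 2097 / 778 / 7492 / 6533.
— Period 3 —
Births: 778 × 0.262 = 204
Band 2: 2097 × 0.946 = 1984
Band 3: 778 × 0.936 = 728
Band 4: 7492 × 0.941 + 6533 × 0.524 = 7050 + 3423 = 10473
Net migration: Band 2 + 10 → 1994
Giving 204 / 1994 / 728 / 10473.

728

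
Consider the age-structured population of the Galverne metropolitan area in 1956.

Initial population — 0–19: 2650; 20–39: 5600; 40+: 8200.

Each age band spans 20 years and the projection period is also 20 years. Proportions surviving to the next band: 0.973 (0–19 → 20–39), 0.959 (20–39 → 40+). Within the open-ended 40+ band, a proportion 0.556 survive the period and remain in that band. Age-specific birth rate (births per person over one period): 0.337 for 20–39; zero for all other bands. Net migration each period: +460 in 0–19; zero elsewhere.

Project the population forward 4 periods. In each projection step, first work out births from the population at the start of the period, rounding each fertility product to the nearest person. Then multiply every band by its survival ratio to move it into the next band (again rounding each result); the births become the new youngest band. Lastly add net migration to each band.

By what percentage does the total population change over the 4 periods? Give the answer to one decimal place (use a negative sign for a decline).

Numbering the groups 1..3 from youngest to oldest:
Period 1:
Births: 5600 × 0.337 = 1887
Group 2: 2650 × 0.973 = 2578
Group 3: 5600 × 0.959 + 8200 × 0.556 = 5370 + 4559 = 9929
Net migration: Group 1 + 460 → 2347
Giving 2347 / 2578 / 9929.
Period 2:
Births: 2578 × 0.337 = 869
Group 2: 2347 × 0.973 = 2284
Group 3: 2578 × 0.959 + 9929 × 0.556 = 2472 + 5521 = 7993
Net migration: Group 1 + 460 → 1329
Giving 1329 / 2284 / 7993.
Period 3:
Births: 2284 × 0.337 = 770
Group 2: 1329 × 0.973 = 1293
Group 3: 2284 × 0.959 + 7993 × 0.556 = 2190 + 4444 = 6634
Net migration: Group 1 + 460 → 1230
Giving 1230 / 1293 / 6634.
Period 4:
Births: 1293 × 0.337 = 436
Group 2: 1230 × 0.973 = 1197
Group 3: 1293 × 0.959 + 6634 × 0.556 = 1240 + 3689 = 4929
Net migration: Group 1 + 460 → 896
Giving 896 / 1197 / 4929.
Total: 16450 → 7022; change = -9428; percentage change = -57.3%

-57.3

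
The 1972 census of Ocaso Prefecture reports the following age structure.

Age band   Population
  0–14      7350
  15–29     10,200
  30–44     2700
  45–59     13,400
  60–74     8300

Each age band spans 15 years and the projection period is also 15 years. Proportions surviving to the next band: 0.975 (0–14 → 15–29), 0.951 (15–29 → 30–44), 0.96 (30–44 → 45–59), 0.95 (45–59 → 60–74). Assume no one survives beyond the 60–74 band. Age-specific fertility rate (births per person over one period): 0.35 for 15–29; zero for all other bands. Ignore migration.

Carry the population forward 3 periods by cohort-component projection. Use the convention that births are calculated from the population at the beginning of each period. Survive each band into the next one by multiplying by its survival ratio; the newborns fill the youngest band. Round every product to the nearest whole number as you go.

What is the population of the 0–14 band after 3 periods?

Numbering the bands 1..5 from youngest to oldest:
— Period 1 —
Births: 10200 × 0.35 = 3570
Band 2: 7350 × 0.975 = 7166
Band 3: 10200 × 0.951 = 9700
Band 4: 2700 × 0.96 = 2592
Band 5: 13400 × 0.95 = 12730
Giving 3570 / 7166 / 9700 / 2592 / 12730.
— Period 2 —
Births: 7166 × 0.35 = 2508
Band 2: 3570 × 0.975 = 3481
Band 3: 7166 × 0.951 = 6815
Band 4: 9700 × 0.96 = 9312
Band 5: 2592 × 0.95 = 2462
Giving 2508 / 3481 / 6815 / 9312 / 2462.
— Period 3 —
Births: 3481 × 0.35 = 1218
Band 2: 2508 × 0.975 = 2445
Band 3: 3481 × 0.951 = 3310
Band 4: 6815 × 0.96 = 6542
Band 5: 9312 × 0.95 = 8846
Giving 1218 / 2445 / 3310 / 6542 / 8846.

1218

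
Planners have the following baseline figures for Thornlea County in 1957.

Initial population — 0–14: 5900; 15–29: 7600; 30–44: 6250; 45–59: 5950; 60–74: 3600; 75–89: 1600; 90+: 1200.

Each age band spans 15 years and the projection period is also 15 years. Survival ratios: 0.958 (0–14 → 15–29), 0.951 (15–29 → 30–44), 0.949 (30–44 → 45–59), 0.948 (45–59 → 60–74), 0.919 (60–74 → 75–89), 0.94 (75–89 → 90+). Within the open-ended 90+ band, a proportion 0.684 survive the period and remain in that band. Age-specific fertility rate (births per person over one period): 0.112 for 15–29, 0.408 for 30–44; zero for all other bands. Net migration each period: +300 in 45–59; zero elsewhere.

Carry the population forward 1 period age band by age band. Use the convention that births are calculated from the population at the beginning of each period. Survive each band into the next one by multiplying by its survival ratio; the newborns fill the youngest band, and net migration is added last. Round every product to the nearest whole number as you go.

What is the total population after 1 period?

33786

Period 1.
Births: 7600 * 0.112 = 851, 6250 * 0.408 = 2550 → 3401
15–29: 5900 * 0.958 = 5652
30–44: 7600 * 0.951 = 7228
45–59: 6250 * 0.949 = 5931
60–74: 5950 * 0.948 = 5641
75–89: 3600 * 0.919 = 3308
90+: 1600 * 0.94 + 1200 * 0.684 = 1504 + 821 = 2325
Net migration: 45–59 + 300 → 6231
→ [3401, 5652, 7228, 6231, 5641, 3308, 2325]
Total after period 1: 3401 + 5652 + 7228 + 6231 + 5641 + 3308 + 2325 = 33786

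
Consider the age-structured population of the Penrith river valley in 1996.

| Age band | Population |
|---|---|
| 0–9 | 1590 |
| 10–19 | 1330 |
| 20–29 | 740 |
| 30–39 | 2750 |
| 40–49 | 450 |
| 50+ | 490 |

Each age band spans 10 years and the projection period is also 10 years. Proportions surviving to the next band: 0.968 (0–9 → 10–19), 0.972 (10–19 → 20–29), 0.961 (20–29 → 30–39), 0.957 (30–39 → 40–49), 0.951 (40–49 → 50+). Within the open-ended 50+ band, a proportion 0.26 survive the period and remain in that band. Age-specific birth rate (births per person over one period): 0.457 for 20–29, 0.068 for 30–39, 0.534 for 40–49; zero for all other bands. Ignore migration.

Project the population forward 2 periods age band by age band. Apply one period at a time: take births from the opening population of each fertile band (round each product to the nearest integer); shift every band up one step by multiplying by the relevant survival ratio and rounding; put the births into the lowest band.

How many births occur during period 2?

(Groups numbered youngest = 1 to oldest = 6.)
After projecting period 1:
Births: 740 × 0.457 = 338, 2750 × 0.068 = 187, 450 × 0.534 = 240 — total 765
Group 2: 1590 × 0.968 = 1539
Group 3: 1330 × 0.972 = 1293
Group 4: 740 × 0.961 = 711
Group 5: 2750 × 0.957 = 2632
Group 6: 450 × 0.951 + 490 × 0.26 = 428 + 127 = 555
Population now: 0–9=765, 10–19=1539, 20–29=1293, 30–39=711, 40–49=2632, 50+=555
After projecting period 2:
Births: 1293 × 0.457 = 591, 711 × 0.068 = 48, 2632 × 0.534 = 1405 — total 2044
Group 2: 765 × 0.968 = 741
Group 3: 1539 × 0.972 = 1496
Group 4: 1293 × 0.961 = 1243
Group 5: 711 × 0.957 = 680
Group 6: 2632 × 0.951 + 555 × 0.26 = 2503 + 144 = 2647
Population now: 0–9=2044, 10–19=741, 20–29=1496, 30–39=1243, 40–49=680, 50+=2647

2044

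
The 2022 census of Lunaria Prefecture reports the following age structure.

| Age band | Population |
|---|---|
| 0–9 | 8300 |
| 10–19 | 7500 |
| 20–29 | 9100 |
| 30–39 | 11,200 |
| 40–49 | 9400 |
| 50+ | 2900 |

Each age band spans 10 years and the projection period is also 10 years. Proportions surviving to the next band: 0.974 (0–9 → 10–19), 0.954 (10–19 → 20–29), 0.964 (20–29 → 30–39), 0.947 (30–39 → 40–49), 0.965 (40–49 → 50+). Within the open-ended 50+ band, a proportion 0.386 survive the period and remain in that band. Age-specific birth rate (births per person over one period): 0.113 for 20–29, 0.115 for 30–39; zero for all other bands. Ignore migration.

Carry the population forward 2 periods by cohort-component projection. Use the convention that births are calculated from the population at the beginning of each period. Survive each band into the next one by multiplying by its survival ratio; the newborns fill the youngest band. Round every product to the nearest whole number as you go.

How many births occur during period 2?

Numbering the bands 1..6 from youngest to oldest:
After projecting period 1:
Births: 9100 × 0.113 = 1028, 11200 × 0.115 = 1288 ⇒ total 2316
Band 2: 8300 × 0.974 = 8084
Band 3: 7500 × 0.954 = 7155
Band 4: 9100 × 0.964 = 8772
Band 5: 11200 × 0.947 = 10606
Band 6: 9400 × 0.965 + 2900 × 0.386 = 9071 + 1119 = 10190
→ [2316, 8084, 7155, 8772, 10606, 10190]
After projecting period 2:
Births: 7155 × 0.113 = 809, 8772 × 0.115 = 1009 ⇒ total 1818
Band 2: 2316 × 0.974 = 2256
Band 3: 8084 × 0.954 = 7712
Band 4: 7155 × 0.964 = 6897
Band 5: 8772 × 0.947 = 8307
Band 6: 10606 × 0.965 + 10190 × 0.386 = 10235 + 3933 = 14168
→ [1818, 2256, 7712, 6897, 8307, 14168]

1818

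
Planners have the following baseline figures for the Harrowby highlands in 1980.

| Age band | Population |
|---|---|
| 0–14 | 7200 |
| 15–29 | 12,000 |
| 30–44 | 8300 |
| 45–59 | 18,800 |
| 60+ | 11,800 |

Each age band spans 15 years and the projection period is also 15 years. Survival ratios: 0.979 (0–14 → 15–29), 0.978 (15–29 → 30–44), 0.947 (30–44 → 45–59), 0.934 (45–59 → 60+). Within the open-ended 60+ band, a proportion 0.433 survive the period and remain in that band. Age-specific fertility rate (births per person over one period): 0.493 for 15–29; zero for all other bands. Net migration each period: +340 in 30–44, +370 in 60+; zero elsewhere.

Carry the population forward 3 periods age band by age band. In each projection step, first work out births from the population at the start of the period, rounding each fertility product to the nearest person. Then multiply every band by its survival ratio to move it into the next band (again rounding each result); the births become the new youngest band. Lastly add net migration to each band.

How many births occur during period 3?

Period 1.
Births: 12000 × 0.493 = 5916
15–29: 7200 × 0.979 = 7049
30–44: 12000 × 0.978 = 11736
45–59: 8300 × 0.947 = 7860
60+: 18800 × 0.934 + 11800 × 0.433 = 17559 + 5109 = 22668
Net migration: 30–44 + 340 → 12076; 60+ + 370 → 23038
End of period: [5916, 7049, 12076, 7860, 23038]
Period 2.
Births: 7049 × 0.493 = 3475
15–29: 5916 × 0.979 = 5792
30–44: 7049 × 0.978 = 6894
45–59: 12076 × 0.947 = 11436
60+: 7860 × 0.934 + 23038 × 0.433 = 7341 + 9975 = 17316
Net migration: 30–44 + 340 → 7234; 60+ + 370 → 17686
End of period: [3475, 5792, 7234, 11436, 17686]
Period 3.
Births: 5792 × 0.493 = 2855
15–29: 3475 × 0.979 = 3402
30–44: 5792 × 0.978 = 5665
45–59: 7234 × 0.947 = 6851
60+: 11436 × 0.934 + 17686 × 0.433 = 10681 + 7658 = 18339
Net migration: 30–44 + 340 → 6005; 60+ + 370 → 18709
End of period: [2855, 3402, 6005, 6851, 18709]

2855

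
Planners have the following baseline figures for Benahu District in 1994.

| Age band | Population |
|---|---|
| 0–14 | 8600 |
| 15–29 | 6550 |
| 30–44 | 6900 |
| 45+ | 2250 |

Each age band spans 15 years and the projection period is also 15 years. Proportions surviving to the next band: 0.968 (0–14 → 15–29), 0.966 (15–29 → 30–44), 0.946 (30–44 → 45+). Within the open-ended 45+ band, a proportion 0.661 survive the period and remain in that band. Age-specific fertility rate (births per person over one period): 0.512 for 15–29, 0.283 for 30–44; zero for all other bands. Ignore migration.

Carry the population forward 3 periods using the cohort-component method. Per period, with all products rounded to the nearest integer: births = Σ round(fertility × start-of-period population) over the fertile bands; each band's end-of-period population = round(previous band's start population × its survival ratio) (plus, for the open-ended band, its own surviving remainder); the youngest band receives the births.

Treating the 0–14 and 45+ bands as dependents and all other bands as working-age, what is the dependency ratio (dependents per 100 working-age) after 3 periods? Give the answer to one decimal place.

184.6

Let band 1 be 0–14 through band 4 = 45+.
Period 1:
Births: 6550 × 0.512 = 3354, 6900 × 0.283 = 1953 — total 5307
Band 2: 8600 × 0.968 = 8325
Band 3: 6550 × 0.966 = 6327
Band 4: 6900 × 0.946 + 2250 × 0.661 = 6527 + 1487 = 8014
Population now: 0–14=5307, 15–29=8325, 30–44=6327, 45+=8014
Period 2:
Births: 8325 × 0.512 = 4262, 6327 × 0.283 = 1791 — total 6053
Band 2: 5307 × 0.968 = 5137
Band 3: 8325 × 0.966 = 8042
Band 4: 6327 × 0.946 + 8014 × 0.661 = 5985 + 5297 = 11282
Population now: 0–14=6053, 15–29=5137, 30–44=8042, 45+=11282
Period 3:
Births: 5137 × 0.512 = 2630, 8042 × 0.283 = 2276 — total 4906
Band 2: 6053 × 0.968 = 5859
Band 3: 5137 × 0.966 = 4962
Band 4: 8042 × 0.946 + 11282 × 0.661 = 7608 + 7457 = 15065
Population now: 0–14=4906, 15–29=5859, 30–44=4962, 45+=15065
Dependents (band 0–14 + band 45+) = 4906 + 15065 = 19971; working-age = 10821; ratio = 19971/10821 × 100 = 184.6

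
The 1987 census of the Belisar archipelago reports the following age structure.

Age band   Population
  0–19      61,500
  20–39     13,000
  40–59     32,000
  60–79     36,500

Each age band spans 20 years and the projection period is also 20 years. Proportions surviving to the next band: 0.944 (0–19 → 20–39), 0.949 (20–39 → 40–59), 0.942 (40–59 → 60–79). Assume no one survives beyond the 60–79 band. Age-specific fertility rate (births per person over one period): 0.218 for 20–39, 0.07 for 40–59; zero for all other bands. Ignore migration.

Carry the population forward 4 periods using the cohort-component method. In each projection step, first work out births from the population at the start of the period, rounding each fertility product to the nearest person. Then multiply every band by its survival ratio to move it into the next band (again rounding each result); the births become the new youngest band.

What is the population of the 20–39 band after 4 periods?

Let group 1 be 0–19 through group 4 = 60–79.
[period 1]
Births: 13000 × 0.218 = 2834 ; 32000 × 0.07 = 2240 → total 5074
Group 2: 61500 × 0.944 = 58056
Group 3: 13000 × 0.949 = 12337
Group 4: 32000 × 0.942 = 30144
Population now: 0–19=5074, 20–39=58056, 40–59=12337, 60–79=30144
[period 2]
Births: 58056 × 0.218 = 12656 ; 12337 × 0.07 = 864 → total 13520
Group 2: 5074 × 0.944 = 4790
Group 3: 58056 × 0.949 = 55095
Group 4: 12337 × 0.942 = 11621
Population now: 0–19=13520, 20–39=4790, 40–59=55095, 60–79=11621
[period 3]
Births: 4790 × 0.218 = 1044 ; 55095 × 0.07 = 3857 → total 4901
Group 2: 13520 × 0.944 = 12763
Group 3: 4790 × 0.949 = 4546
Group 4: 55095 × 0.942 = 51899
Population now: 0–19=4901, 20–39=12763, 40–59=4546, 60–79=51899
[period 4]
Births: 12763 × 0.218 = 2782 ; 4546 × 0.07 = 318 → total 3100
Group 2: 4901 × 0.944 = 4627
Group 3: 12763 × 0.949 = 12112
Group 4: 4546 × 0.942 = 4282
Population now: 0–19=3100, 20–39=4627, 40–59=12112, 60–79=4282

4627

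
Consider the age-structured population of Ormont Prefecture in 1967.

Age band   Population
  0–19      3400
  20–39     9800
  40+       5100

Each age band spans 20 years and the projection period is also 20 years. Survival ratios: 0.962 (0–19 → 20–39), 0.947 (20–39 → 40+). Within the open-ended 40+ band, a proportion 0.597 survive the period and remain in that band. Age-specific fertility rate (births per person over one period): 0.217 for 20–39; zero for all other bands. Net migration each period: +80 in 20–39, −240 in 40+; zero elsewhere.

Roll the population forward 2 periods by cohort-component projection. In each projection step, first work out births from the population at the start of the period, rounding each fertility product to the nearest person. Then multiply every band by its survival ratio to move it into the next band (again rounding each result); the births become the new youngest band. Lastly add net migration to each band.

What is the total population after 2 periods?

13001

Period 1.
Births: 9800 × 0.217 = 2127
20–39: 3400 × 0.962 = 3271
40+: 9800 × 0.947 + 5100 × 0.597 = 9281 + 3045 = 12326
Net migration: 20–39 + 80 → 3351; 40+ − 240 → 12086
Giving 2127 / 3351 / 12086.
Period 2.
Births: 3351 × 0.217 = 727
20–39: 2127 × 0.962 = 2046
40+: 3351 × 0.947 + 12086 × 0.597 = 3173 + 7215 = 10388
Net migration: 20–39 + 80 → 2126; 40+ − 240 → 10148
Giving 727 / 2126 / 10148.
Total after period 2: 727 + 2126 + 10148 = 13001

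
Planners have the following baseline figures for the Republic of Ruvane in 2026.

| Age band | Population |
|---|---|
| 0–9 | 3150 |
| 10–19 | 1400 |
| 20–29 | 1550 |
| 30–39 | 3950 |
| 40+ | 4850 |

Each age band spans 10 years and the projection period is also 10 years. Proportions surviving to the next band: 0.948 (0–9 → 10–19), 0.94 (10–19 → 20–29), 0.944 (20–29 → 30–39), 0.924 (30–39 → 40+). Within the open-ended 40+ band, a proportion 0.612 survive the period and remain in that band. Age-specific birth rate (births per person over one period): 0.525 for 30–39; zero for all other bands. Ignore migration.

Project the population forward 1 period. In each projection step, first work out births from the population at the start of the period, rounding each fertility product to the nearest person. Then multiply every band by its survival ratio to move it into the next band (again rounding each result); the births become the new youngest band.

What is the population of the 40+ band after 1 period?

After projecting period 1:
Births: 3950 × 0.525 = 2074
10–19: 3150 × 0.948 = 2986
20–29: 1400 × 0.94 = 1316
30–39: 1550 × 0.944 = 1463
40+: 3950 × 0.924 + 4850 × 0.612 = 3650 + 2968 = 6618
→ [2074, 2986, 1316, 1463, 6618]

6618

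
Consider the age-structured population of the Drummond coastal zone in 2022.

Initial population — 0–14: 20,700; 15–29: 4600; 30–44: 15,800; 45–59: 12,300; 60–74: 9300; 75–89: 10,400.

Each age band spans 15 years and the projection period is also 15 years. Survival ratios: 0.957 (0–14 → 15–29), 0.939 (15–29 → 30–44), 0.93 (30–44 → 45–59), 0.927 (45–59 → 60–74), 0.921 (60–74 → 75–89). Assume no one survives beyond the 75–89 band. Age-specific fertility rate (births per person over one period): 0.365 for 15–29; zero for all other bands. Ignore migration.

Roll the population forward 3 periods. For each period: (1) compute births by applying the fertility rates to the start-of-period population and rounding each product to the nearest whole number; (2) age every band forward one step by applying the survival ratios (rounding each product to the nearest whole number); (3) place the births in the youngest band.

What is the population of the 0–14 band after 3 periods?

Call the bands 1 to 6, youngest first.
[period 1]
Births: 4600 × 0.365 = 1679
Band 2: 20700 × 0.957 = 19810
Band 3: 4600 × 0.939 = 4319
Band 4: 15800 × 0.93 = 14694
Band 5: 12300 × 0.927 = 11402
Band 6: 9300 × 0.921 = 8565
End of period: [1679, 19810, 4319, 14694, 11402, 8565]
[period 2]
Births: 19810 × 0.365 = 7231
Band 2: 1679 × 0.957 = 1607
Band 3: 19810 × 0.939 = 18602
Band 4: 4319 × 0.93 = 4017
Band 5: 14694 × 0.927 = 13621
Band 6: 11402 × 0.921 = 10501
End of period: [7231, 1607, 18602, 4017, 13621, 10501]
[period 3]
Births: 1607 × 0.365 = 587
Band 2: 7231 × 0.957 = 6920
Band 3: 1607 × 0.939 = 1509
Band 4: 18602 × 0.93 = 17300
Band 5: 4017 × 0.927 = 3724
Band 6: 13621 × 0.921 = 12545
End of period: [587, 6920, 1509, 17300, 3724, 12545]

587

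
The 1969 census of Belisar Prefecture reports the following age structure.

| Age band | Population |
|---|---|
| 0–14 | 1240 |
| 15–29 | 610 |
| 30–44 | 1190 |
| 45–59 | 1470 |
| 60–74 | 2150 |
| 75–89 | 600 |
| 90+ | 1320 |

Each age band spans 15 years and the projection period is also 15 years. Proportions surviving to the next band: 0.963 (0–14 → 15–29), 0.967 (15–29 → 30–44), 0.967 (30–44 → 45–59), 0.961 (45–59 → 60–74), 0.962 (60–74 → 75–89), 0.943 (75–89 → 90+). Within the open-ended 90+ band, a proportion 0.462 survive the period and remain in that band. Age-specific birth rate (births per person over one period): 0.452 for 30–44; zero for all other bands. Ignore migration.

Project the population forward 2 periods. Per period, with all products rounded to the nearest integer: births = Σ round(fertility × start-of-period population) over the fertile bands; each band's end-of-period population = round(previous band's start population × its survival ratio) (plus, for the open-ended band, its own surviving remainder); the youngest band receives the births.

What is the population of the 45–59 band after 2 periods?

571

(Bands numbered youngest = 1 to oldest = 7.)
[period 1]
Births: 1190 × 0.452 = 538
Band 2: 1240 × 0.963 = 1194
Band 3: 610 × 0.967 = 590
Band 4: 1190 × 0.967 = 1151
Band 5: 1470 × 0.961 = 1413
Band 6: 2150 × 0.962 = 2068
Band 7: 600 × 0.943 + 1320 × 0.462 = 566 + 610 = 1176
End of period: [538, 1194, 590, 1151, 1413, 2068, 1176]
[period 2]
Births: 590 × 0.452 = 267
Band 2: 538 × 0.963 = 518
Band 3: 1194 × 0.967 = 1155
Band 4: 590 × 0.967 = 571
Band 5: 1151 × 0.961 = 1106
Band 6: 1413 × 0.962 = 1359
Band 7: 2068 × 0.943 + 1176 × 0.462 = 1950 + 543 = 2493
End of period: [267, 518, 1155, 571, 1106, 1359, 2493]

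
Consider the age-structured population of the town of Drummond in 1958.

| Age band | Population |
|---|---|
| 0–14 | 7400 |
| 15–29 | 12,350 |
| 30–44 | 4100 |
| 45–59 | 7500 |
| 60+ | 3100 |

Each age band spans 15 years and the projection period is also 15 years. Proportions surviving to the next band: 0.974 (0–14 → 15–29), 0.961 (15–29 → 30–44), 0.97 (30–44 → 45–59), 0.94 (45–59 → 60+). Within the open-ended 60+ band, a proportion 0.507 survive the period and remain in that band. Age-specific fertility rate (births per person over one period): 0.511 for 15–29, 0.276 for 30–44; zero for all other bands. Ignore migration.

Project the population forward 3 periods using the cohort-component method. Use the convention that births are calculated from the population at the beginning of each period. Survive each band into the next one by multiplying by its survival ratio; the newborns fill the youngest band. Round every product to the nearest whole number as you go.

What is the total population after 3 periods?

41011

Let group 1 be 0–14 through group 5 = 60+.
— Period 1 —
Births: 12350 * 0.511 = 6311 ; 4100 * 0.276 = 1132 ⇒ total 7443
Group 2: 7400 * 0.974 = 7208
Group 3: 12350 * 0.961 = 11868
Group 4: 4100 * 0.97 = 3977
Group 5: 7500 * 0.94 + 3100 * 0.507 = 7050 + 1572 = 8622
End of period: [7443, 7208, 11868, 3977, 8622]
— Period 2 —
Births: 7208 * 0.511 = 3683 ; 11868 * 0.276 = 3276 ⇒ total 6959
Group 2: 7443 * 0.974 = 7249
Group 3: 7208 * 0.961 = 6927
Group 4: 11868 * 0.97 = 11512
Group 5: 3977 * 0.94 + 8622 * 0.507 = 3738 + 4371 = 8109
End of period: [6959, 7249, 6927, 11512, 8109]
— Period 3 —
Births: 7249 * 0.511 = 3704 ; 6927 * 0.276 = 1912 ⇒ total 5616
Group 2: 6959 * 0.974 = 6778
Group 3: 7249 * 0.961 = 6966
Group 4: 6927 * 0.97 = 6719
Group 5: 11512 * 0.94 + 8109 * 0.507 = 10821 + 4111 = 14932
End of period: [5616, 6778, 6966, 6719, 14932]
Total after period 3: 5616 + 6778 + 6966 + 6719 + 14932 = 41011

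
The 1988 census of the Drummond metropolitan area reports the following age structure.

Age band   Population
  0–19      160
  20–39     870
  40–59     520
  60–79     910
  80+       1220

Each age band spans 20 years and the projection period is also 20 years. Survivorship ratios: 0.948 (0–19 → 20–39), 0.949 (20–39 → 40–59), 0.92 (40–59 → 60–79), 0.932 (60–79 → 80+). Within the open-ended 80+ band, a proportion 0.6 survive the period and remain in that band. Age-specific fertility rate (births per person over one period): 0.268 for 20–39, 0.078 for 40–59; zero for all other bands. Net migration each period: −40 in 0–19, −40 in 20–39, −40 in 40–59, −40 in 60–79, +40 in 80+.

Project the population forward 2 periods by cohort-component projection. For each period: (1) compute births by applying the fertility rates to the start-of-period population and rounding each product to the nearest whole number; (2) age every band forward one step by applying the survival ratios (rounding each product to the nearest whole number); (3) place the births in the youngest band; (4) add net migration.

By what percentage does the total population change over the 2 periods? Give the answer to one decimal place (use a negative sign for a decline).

After projecting period 1:
Births: 870 * 0.268 = 233 ; 520 * 0.078 = 41 — total 274
20–39: 160 * 0.948 = 152
40–59: 870 * 0.949 = 826
60–79: 520 * 0.92 = 478
80+: 910 * 0.932 + 1220 * 0.6 = 848 + 732 = 1580
Net migration: 0–19 − 40 → 234; 20–39 − 40 → 112; 40–59 − 40 → 786; 60–79 − 40 → 438; 80+ + 40 → 1620
Giving 234 / 112 / 786 / 438 / 1620.
After projecting period 2:
Births: 112 * 0.268 = 30 ; 786 * 0.078 = 61 — total 91
20–39: 234 * 0.948 = 222
40–59: 112 * 0.949 = 106
60–79: 786 * 0.92 = 723
80+: 438 * 0.932 + 1620 * 0.6 = 408 + 972 = 1380
Net migration: 0–19 − 40 → 51; 20–39 − 40 → 182; 40–59 − 40 → 66; 60–79 − 40 → 683; 80+ + 40 → 1420
Giving 51 / 182 / 66 / 683 / 1420.
Total: 3680 → 2402; change = -1278; percentage change = -34.7%

-34.7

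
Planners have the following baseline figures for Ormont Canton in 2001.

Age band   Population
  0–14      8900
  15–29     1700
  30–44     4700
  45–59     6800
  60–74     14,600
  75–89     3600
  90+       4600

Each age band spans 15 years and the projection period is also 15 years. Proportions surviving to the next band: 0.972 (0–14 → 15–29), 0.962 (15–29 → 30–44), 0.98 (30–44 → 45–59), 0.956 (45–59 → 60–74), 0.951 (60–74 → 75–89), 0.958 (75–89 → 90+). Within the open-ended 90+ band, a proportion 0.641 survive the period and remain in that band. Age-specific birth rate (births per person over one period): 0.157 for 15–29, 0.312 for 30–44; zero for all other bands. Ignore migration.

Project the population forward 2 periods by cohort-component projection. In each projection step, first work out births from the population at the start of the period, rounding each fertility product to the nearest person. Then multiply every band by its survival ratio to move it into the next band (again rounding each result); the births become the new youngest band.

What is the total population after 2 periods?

41464

Let band 1 be 0–14 through band 7 = 90+.
Period 1.
Births: 1700 × 0.157 = 267, 4700 × 0.312 = 1466 — total 1733
Band 2: 8900 × 0.972 = 8651
Band 3: 1700 × 0.962 = 1635
Band 4: 4700 × 0.98 = 4606
Band 5: 6800 × 0.956 = 6501
Band 6: 14600 × 0.951 = 13885
Band 7: 3600 × 0.958 + 4600 × 0.641 = 3449 + 2949 = 6398
End of period: [1733, 8651, 1635, 4606, 6501, 13885, 6398]
Period 2.
Births: 8651 × 0.157 = 1358, 1635 × 0.312 = 510 — total 1868
Band 2: 1733 × 0.972 = 1684
Band 3: 8651 × 0.962 = 8322
Band 4: 1635 × 0.98 = 1602
Band 5: 4606 × 0.956 = 4403
Band 6: 6501 × 0.951 = 6182
Band 7: 13885 × 0.958 + 6398 × 0.641 = 13302 + 4101 = 17403
End of period: [1868, 1684, 8322, 1602, 4403, 6182, 17403]
Total after period 2: 1868 + 1684 + 8322 + 1602 + 4403 + 6182 + 17403 = 41464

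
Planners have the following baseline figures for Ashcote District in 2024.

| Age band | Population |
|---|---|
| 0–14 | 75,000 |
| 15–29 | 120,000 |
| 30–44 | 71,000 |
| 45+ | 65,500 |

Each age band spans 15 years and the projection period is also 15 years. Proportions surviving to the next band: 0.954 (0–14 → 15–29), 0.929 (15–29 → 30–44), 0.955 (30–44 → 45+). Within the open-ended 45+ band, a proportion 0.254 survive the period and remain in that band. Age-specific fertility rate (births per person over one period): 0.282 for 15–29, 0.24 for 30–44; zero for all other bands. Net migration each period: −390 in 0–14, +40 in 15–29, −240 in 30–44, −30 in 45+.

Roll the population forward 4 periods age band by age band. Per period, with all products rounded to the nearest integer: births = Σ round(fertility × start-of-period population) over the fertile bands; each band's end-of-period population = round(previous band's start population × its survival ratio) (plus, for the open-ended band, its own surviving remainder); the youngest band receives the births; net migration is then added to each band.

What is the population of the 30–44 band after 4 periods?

41005

Numbering the groups 1..4 from youngest to oldest:
[period 1]
Births: 120000 × 0.282 = 33840, 71000 × 0.24 = 17040 ⇒ total 50880
Group 2: 75000 × 0.954 = 71550
Group 3: 120000 × 0.929 = 111480
Group 4: 71000 × 0.955 + 65500 × 0.254 = 67805 + 16637 = 84442
Net migration: Group 1 − 390 → 50490; Group 2 + 40 → 71590; Group 3 − 240 → 111240; Group 4 − 30 → 84412
Giving 50490 / 71590 / 111240 / 84412.
[period 2]
Births: 71590 × 0.282 = 20188, 111240 × 0.24 = 26698 ⇒ total 46886
Group 2: 50490 × 0.954 = 48167
Group 3: 71590 × 0.929 = 66507
Group 4: 111240 × 0.955 + 84412 × 0.254 = 106234 + 21441 = 127675
Net migration: Group 1 − 390 → 46496; Group 2 + 40 → 48207; Group 3 − 240 → 66267; Group 4 − 30 → 127645
Giving 46496 / 48207 / 66267 / 127645.
[period 3]
Births: 48207 × 0.282 = 13594, 66267 × 0.24 = 15904 ⇒ total 29498
Group 2: 46496 × 0.954 = 44357
Group 3: 48207 × 0.929 = 44784
Group 4: 66267 × 0.955 + 127645 × 0.254 = 63285 + 32422 = 95707
Net migration: Group 1 − 390 → 29108; Group 2 + 40 → 44397; Group 3 − 240 → 44544; Group 4 − 30 → 95677
Giving 29108 / 44397 / 44544 / 95677.
[period 4]
Births: 44397 × 0.282 = 12520, 44544 × 0.24 = 10691 ⇒ total 23211
Group 2: 29108 × 0.954 = 27769
Group 3: 44397 × 0.929 = 41245
Group 4: 44544 × 0.955 + 95677 × 0.254 = 42540 + 24302 = 66842
Net migration: Group 1 − 390 → 22821; Group 2 + 40 → 27809; Group 3 − 240 → 41005; Group 4 − 30 → 66812
Giving 22821 / 27809 / 41005 / 66812.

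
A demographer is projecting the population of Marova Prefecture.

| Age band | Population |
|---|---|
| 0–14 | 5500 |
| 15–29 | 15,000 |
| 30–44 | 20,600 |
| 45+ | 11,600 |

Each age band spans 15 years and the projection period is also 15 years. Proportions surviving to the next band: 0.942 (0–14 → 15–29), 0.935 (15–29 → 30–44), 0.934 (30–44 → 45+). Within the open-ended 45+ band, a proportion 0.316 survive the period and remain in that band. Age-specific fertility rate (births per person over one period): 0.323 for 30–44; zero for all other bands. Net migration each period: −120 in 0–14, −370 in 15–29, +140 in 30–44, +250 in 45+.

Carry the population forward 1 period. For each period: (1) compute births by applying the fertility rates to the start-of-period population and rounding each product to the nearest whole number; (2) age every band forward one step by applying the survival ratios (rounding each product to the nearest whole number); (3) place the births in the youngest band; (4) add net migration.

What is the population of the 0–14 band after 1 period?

6534

[period 1]
Births: 20600 × 0.323 = 6654
15–29: 5500 × 0.942 = 5181
30–44: 15000 × 0.935 = 14025
45+: 20600 × 0.934 + 11600 × 0.316 = 19240 + 3666 = 22906
Net migration: 0–14 − 120 → 6534; 15–29 − 370 → 4811; 30–44 + 140 → 14165; 45+ + 250 → 23156
→ [6534, 4811, 14165, 23156]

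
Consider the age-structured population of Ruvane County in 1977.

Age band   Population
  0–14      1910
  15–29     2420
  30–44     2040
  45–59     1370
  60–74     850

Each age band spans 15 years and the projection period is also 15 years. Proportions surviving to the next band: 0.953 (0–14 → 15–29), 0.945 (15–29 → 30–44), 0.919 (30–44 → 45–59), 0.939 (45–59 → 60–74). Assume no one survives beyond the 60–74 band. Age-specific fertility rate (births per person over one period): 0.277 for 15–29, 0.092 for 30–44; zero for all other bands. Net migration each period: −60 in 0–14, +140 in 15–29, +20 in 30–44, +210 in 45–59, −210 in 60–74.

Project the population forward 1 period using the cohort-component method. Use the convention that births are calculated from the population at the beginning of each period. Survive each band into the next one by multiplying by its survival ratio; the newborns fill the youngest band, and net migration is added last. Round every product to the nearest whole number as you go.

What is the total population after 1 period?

8226

Let band 1 be 0–14 through band 5 = 60–74.
After projecting period 1:
Births: 2420 × 0.277 = 670 ; 2040 × 0.092 = 188 — total 858
Band 2: 1910 × 0.953 = 1820
Band 3: 2420 × 0.945 = 2287
Band 4: 2040 × 0.919 = 1875
Band 5: 1370 × 0.939 = 1286
Net migration: Band 1 − 60 → 798; Band 2 + 140 → 1960; Band 3 + 20 → 2307; Band 4 + 210 → 2085; Band 5 − 210 → 1076
→ [798, 1960, 2307, 2085, 1076]
Total after period 1: 798 + 1960 + 2307 + 2085 + 1076 = 8226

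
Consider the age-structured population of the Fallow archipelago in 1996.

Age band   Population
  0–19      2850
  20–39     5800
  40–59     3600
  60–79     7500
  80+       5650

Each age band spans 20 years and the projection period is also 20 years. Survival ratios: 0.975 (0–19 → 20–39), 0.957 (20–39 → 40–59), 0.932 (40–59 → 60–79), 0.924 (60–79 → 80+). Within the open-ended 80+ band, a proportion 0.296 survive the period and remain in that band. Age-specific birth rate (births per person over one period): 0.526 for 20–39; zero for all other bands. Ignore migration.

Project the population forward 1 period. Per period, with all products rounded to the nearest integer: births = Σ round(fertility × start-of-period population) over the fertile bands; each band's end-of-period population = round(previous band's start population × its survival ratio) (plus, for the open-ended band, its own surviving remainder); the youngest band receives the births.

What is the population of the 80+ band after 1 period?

8602

(Bands numbered youngest = 1 to oldest = 5.)
[period 1]
Births: 5800 × 0.526 = 3051
Band 2: 2850 × 0.975 = 2779
Band 3: 5800 × 0.957 = 5551
Band 4: 3600 × 0.932 = 3355
Band 5: 7500 × 0.924 + 5650 × 0.296 = 6930 + 1672 = 8602
Population now: 0–19=3051, 20–39=2779, 40–59=5551, 60–79=3355, 80+=8602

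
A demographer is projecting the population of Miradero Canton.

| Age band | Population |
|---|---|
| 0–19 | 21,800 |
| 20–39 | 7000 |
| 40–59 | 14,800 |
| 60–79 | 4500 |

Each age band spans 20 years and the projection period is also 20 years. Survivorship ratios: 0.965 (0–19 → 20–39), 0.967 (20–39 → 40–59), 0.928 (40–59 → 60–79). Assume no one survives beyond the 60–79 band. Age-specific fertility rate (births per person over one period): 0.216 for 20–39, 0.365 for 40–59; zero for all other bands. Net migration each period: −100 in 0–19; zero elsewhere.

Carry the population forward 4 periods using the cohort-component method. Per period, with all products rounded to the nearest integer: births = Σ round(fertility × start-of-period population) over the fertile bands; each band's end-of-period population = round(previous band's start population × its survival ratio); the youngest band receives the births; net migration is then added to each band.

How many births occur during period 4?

Period 1:
Births: 7000 × 0.216 = 1512  |  14800 × 0.365 = 5402 → total 6914
20–39: 21800 × 0.965 = 21037
40–59: 7000 × 0.967 = 6769
60–79: 14800 × 0.928 = 13734
Net migration: 0–19 − 100 → 6814
Population now: 0–19=6814, 20–39=21037, 40–59=6769, 60–79=13734
Period 2:
Births: 21037 × 0.216 = 4544  |  6769 × 0.365 = 2471 → total 7015
20–39: 6814 × 0.965 = 6576
40–59: 21037 × 0.967 = 20343
60–79: 6769 × 0.928 = 6282
Net migration: 0–19 − 100 → 6915
Population now: 0–19=6915, 20–39=6576, 40–59=20343, 60–79=6282
Period 3:
Births: 6576 × 0.216 = 1420  |  20343 × 0.365 = 7425 → total 8845
20–39: 6915 × 0.965 = 6673
40–59: 6576 × 0.967 = 6359
60–79: 20343 × 0.928 = 18878
Net migration: 0–19 − 100 → 8745
Population now: 0–19=8745, 20–39=6673, 40–59=6359, 60–79=18878
Period 4:
Births: 6673 × 0.216 = 1441  |  6359 × 0.365 = 2321 → total 3762
20–39: 8745 × 0.965 = 8439
40–59: 6673 × 0.967 = 6453
60–79: 6359 × 0.928 = 5901
Net migration: 0–19 − 100 → 3662
Population now: 0–19=3662, 20–39=8439, 40–59=6453, 60–79=5901

3762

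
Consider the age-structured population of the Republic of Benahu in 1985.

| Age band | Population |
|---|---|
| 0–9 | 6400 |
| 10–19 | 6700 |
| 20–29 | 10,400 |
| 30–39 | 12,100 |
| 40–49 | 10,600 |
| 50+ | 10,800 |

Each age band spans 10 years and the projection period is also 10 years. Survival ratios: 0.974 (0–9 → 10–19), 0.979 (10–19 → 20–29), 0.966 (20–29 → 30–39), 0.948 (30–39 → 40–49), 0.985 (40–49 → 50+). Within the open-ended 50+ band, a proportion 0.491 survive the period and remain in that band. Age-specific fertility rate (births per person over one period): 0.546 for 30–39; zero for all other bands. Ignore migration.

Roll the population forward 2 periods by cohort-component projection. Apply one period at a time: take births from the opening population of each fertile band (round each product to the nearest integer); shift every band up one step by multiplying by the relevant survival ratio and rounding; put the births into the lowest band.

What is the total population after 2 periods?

Period 1.
Births: 12100 × 0.546 = 6607
10–19: 6400 × 0.974 = 6234
20–29: 6700 × 0.979 = 6559
30–39: 10400 × 0.966 = 10046
40–49: 12100 × 0.948 = 11471
50+: 10600 × 0.985 + 10800 × 0.491 = 10441 + 5303 = 15744
End of period: [6607, 6234, 6559, 10046, 11471, 15744]
Period 2.
Births: 10046 × 0.546 = 5485
10–19: 6607 × 0.974 = 6435
20–29: 6234 × 0.979 = 6103
30–39: 6559 × 0.966 = 6336
40–49: 10046 × 0.948 = 9524
50+: 11471 × 0.985 + 15744 × 0.491 = 11299 + 7730 = 19029
End of period: [5485, 6435, 6103, 6336, 9524, 19029]
Total after period 2: 5485 + 6435 + 6103 + 6336 + 9524 + 19029 = 52912

52912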